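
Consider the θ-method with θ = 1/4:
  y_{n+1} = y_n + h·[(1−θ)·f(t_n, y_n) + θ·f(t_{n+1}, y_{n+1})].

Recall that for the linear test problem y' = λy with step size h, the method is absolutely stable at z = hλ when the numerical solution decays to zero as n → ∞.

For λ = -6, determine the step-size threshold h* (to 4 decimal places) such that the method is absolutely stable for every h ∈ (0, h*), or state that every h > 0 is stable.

(-4.0000,0); λ=-6 ⇒ h* = (4)/6 = 0.6667.

On y'=λy, z=hλ:
  y_{n+1} = y_n + z·[3/4·y_n + 1/4·y_{n+1}] ⇒ (1 − 1/4z)y_{n+1} = (1 + 3/4z)y_n
  R(z) = (1 + 3/4z)/(1 − 1/4z).

Find x<0 with |R(x)|<1.
x=-1.03: |R|=0.1809
R=−1: 1+3/4x = −1+1/4x ⇒ -1/2x=2 ⇒ x=2/(-1/2)=-4.0000
Confirm numerically:
  x=-3.563: |R|=0.88444 <1
  x=-2.768: |R|=0.63593 <1
  x=-1.907: |R|=0.29135 <1
  x=-4.374: |R|=1.08932 >1
  x=-4.053: |R|=1.01316 >1
Interval (-4.0000, 0).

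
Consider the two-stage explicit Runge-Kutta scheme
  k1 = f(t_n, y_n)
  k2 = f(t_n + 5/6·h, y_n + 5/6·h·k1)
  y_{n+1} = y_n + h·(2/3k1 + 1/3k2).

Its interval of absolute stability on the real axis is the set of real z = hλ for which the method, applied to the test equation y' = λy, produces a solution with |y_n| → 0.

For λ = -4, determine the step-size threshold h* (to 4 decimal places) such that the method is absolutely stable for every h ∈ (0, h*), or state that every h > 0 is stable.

(-3.6000,0); λ=-4 ⇒ h* = (18/5)/4 = 0.9000.

Test eqn y'=λy, z=hλ:
  k1=λy_n ⇒ h·k1=z·y_n;  k2=λ(1+5/6z)y_n ⇒ h·k2=z(1+5/6z)y_n
  y_{n+1}/y_n = 1 + 2/3z + 1/3z(1+5/6z) = 1 + z + 5/18z²
  so R(z) = 1 + z + 5/18z².

Find x<0 with |R(x)|<1.
x=-1.45: |R|=0.1340
R=1: x+5/18x²=0 ⇒ x=−18/5=-3.6000; min R=1−1/(4·5/18)=0.1000>−1
Confirm numerically:
  x=-3.102: |R|=0.57089 <1
  x=-2.881: |R|=0.42460 <1
  x=-2.599: |R|=0.27733 <1
  x=-2.222: |R|=0.14947 <1
  x=-3.756: |R|=1.16276 >1
  x=-3.643: |R|=1.04351 >1
Interval (-3.6000, 0).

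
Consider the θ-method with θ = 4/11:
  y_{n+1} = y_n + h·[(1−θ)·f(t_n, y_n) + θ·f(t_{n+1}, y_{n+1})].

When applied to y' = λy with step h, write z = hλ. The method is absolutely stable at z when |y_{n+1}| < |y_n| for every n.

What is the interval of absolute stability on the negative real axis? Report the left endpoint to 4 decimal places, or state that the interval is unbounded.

Set f=λy, z=hλ:
  y_{n+1} = y_n + z·[7/11·y_n + 4/11·y_{n+1}] ⇒ (1 − 4/11z)y_{n+1} = (1 + 7/11z)y_n
  R(z) = (1 + 7/11z)/(1 − 4/11z).

Find x<0 with |R(x)|<1.
x=-1.44: |R|=0.0549
R=−1: 1+7/11x = −1+4/11x ⇒ -3/11x=2 ⇒ x=2/(-3/11)=-7.3333
Confirm numerically:
  x=-6.907: |R|=0.96689 <1
  x=-5.982: |R|=0.88393 <1
  x=-5.910: |R|=0.87673 <1
  x=-4.025: |R|=0.63376 <1
  x=-7.650: |R|=1.02284 >1
  x=-7.628: |R|=1.02130 >1
  x=-7.467: |R|=1.00981 >1
So |R|<1 on (-7.3333, 0).

(-7.3333, 0).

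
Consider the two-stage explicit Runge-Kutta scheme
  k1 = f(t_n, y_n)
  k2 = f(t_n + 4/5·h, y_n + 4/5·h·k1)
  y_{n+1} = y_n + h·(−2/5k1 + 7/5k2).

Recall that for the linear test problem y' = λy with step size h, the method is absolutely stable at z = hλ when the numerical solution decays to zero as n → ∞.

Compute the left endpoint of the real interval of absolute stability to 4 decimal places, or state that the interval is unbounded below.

With y'=λy (z=hλ):
  k1=λy_n ⇒ h·k1=z·y_n;  k2=λ(1+4/5z)y_n ⇒ h·k2=z(1+4/5z)y_n
  y_{n+1}/y_n = 1 − 2/5z + 7/5z(1+4/5z) = 1 + z + 28/25z²
  ⇒ R(z) = 1 + z + 28/25z².

Find x<0 with |R(x)|<1.
x=-0.66: |R|=0.8279
R=1: x+28/25x²=0 ⇒ x=−25/28=-0.8929; min R=1−1/(4·28/25)=0.7768>−1
Confirm numerically:
  x=-0.806: |R|=0.92159 <1
  x=-0.755: |R|=0.88343 <1
  x=-0.691: |R|=0.84378 <1
  x=-0.458: |R|=0.77694 <1
  x=-1.319: |R|=1.62953 >1
  x=-1.133: |R|=1.30473 >1
So |R|<1 on (-0.8929, 0).

z* = -0.8929.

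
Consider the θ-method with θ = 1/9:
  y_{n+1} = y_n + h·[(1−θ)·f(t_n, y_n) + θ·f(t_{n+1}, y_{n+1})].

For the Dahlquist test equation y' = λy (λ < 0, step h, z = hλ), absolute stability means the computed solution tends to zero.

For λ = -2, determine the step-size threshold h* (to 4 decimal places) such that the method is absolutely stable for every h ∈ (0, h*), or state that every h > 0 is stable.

(-2.5714,0); λ=-2 ⇒ h* = (18/7)/2 = 1.2857.

On y'=λy, z=hλ:
  y_{n+1} = y_n + z·[8/9·y_n + 1/9·y_{n+1}] ⇒ (1 − 1/9z)y_{n+1} = (1 + 8/9z)y_n
  so R(z) = (1 + 8/9z)/(1 − 1/9z).

Boundary: |R(x)|=1, x<0.
x=-1.66: |R|=0.4015
R=−1: 1+8/9x = −1+1/9x ⇒ -7/9x=2 ⇒ x=2/(-7/9)=-2.5714
Confirm numerically:
  x=-1.696: |R|=0.42708 <1
  x=-1.350: |R|=0.17391 <1
  x=-1.108: |R|=0.01345 <1
  x=-3.165: |R|=1.34155 >1
  x=-2.837: |R|=1.15705 >1
Interval (-2.5714, 0).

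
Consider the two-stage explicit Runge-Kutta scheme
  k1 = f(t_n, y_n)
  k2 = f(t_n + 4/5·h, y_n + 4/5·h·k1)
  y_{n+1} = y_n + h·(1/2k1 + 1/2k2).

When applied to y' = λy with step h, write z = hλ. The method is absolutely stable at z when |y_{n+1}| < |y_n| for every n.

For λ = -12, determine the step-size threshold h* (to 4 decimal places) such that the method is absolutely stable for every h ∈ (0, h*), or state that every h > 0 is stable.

(-2.5000,0); λ=-12 ⇒ h* = (5/2)/12 = 0.2083.

Test eqn y'=λy, z=hλ:
  k1=λy_n ⇒ h·k1=z·y_n;  k2=λ(1+4/5z)y_n ⇒ h·k2=z(1+4/5z)y_n
  y_{n+1}/y_n = 1 + 1/2z + 1/2z(1+4/5z) = 1 + z + 2/5z²
  so R(z) = 1 + z + 2/5z².

Find x<0 with |R(x)|<1.
x=-1.77: |R|=0.4832
R=1: x+2/5x²=0 ⇒ x=−5/2=-2.5000; min R=1−1/(4·2/5)=0.3750>−1
Confirm numerically:
  x=-2.354: |R|=0.86253 <1
  x=-1.933: |R|=0.56160 <1
  x=-1.743: |R|=0.47222 <1
  x=-3.100: |R|=1.74400 >1
  x=-2.859: |R|=1.41055 >1
  x=-2.727: |R|=1.24761 >1
So |R|<1 on (-2.5000, 0).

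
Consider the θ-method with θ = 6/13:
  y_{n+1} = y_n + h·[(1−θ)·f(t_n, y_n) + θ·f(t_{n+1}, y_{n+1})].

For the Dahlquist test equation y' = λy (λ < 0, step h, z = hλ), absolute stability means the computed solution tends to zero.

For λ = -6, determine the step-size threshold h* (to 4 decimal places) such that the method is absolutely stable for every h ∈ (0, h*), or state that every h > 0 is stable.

(-26.0000,0); λ=-6 ⇒ h* = (26)/6 = 4.3333.

With y'=λy (z=hλ):
  y_{n+1} = y_n + z·[7/13·y_n + 6/13·y_{n+1}] ⇒ (1 − 6/13z)y_{n+1} = (1 + 7/13z)y_n
  ⇒ R(z) = (1 + 7/13z)/(1 − 6/13z).

Need |R(x)|<1, x<0.
x=-1.26: |R|=0.2033
R=−1: 1+7/13x = −1+6/13x ⇒ -1/13x=2 ⇒ x=2/(-1/13)=-26.0000
Confirm numerically:
  x=-24.971: |R|=0.99368 <1
  x=-24.846: |R|=0.99288 <1
  x=-22.905: |R|=0.97943 <1
  x=-26.357: |R|=1.00209 >1
  x=-26.173: |R|=1.00102 >1
So |R|<1 on (-26.0000, 0).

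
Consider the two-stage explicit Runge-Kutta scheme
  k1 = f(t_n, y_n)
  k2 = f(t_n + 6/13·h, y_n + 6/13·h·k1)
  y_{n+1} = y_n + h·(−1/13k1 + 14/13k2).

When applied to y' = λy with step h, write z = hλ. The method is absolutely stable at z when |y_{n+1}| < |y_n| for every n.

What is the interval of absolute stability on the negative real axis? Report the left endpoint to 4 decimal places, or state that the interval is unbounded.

Test eqn y'=λy, z=hλ:
  k1=λy_n ⇒ h·k1=z·y_n;  k2=λ(1+6/13z)y_n ⇒ h·k2=z(1+6/13z)y_n
  y_{n+1}/y_n = 1 − 1/13z + 14/13z(1+6/13z) = 1 + z + 84/169z²
  Hence R(z) = 1 + z + 84/169z².

Boundary: |R(x)|=1, x<0.
x=-0.71: |R|=0.5406
R=1: x+84/169x²=0 ⇒ x=−169/84=-2.0119; min R=1−1/(4·84/169)=0.4970>−1
Confirm numerically:
  x=-1.752: |R|=0.77367 <1
  x=-1.393: |R|=0.57148 <1
  x=-0.877: |R|=0.50529 <1
  x=-2.446: |R|=1.52776 >1
  x=-2.296: |R|=1.32421 >1
  x=-2.085: |R|=1.07575 >1
So |R|<1 on (-2.0119, 0).

z∈(-2.0119,0).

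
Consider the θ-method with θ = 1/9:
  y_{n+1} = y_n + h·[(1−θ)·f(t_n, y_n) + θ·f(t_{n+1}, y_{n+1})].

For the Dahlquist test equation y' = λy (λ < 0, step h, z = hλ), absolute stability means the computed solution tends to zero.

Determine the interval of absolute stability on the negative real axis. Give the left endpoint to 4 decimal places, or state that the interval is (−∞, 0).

z∈(-2.5714,0).

On y'=λy, z=hλ:
  y_{n+1} = y_n + z·[8/9·y_n + 1/9·y_{n+1}] ⇒ (1 − 1/9z)y_{n+1} = (1 + 8/9z)y_n
  so R(z) = (1 + 8/9z)/(1 − 1/9z).

Solve |R(x)|<1 on ℝ⁻.
x=-1.66: |R|=0.4015
R=−1: 1+8/9x = −1+1/9x ⇒ -7/9x=2 ⇒ x=2/(-7/9)=-2.5714
Confirm numerically:
  x=-1.945: |R|=0.59936 <1
  x=-1.748: |R|=0.46371 <1
  x=-1.533: |R|=0.30988 <1
  x=-3.068: |R|=1.28803 >1
  x=-2.929: |R|=1.20982 >1
  x=-2.882: |R|=1.18297 >1
Interval (-2.5714, 0).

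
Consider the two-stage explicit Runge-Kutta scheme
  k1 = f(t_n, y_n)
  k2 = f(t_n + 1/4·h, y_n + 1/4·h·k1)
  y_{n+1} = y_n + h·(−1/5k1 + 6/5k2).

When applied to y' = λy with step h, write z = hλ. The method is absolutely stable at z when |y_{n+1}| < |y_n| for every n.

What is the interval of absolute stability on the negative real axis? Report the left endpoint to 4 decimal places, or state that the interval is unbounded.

(-3.3333, 0).

With y'=λy (z=hλ):
  k1=λy_n ⇒ h·k1=z·y_n;  k2=λ(1+1/4z)y_n ⇒ h·k2=z(1+1/4z)y_n
  y_{n+1}/y_n = 1 − 1/5z + 6/5z(1+1/4z) = 1 + z + 3/10z²
  R(z) = 1 + z + 3/10z².

Need |R(x)|<1, x<0.
x=-1.54: |R|=0.1715
R=1: x+3/10x²=0 ⇒ x=−10/3=-3.3333; min R=1−1/(4·3/10)=0.1667>−1
Confirm numerically:
  x=-3.059: |R|=0.74824 <1
  x=-2.987: |R|=0.68965 <1
  x=-2.619: |R|=0.43875 <1
  x=-3.926: |R|=1.69804 >1
  x=-3.657: |R|=1.35509 >1
Interval (-3.3333, 0).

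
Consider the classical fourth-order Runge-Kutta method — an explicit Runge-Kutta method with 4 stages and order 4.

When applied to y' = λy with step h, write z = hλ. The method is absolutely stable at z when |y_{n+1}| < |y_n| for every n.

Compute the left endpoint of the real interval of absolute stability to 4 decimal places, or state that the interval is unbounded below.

left endpoint -2.7853.

Test eqn y'=λy, z=hλ:
  order 4, 4-stage ⇒ R(z)=1+z+z^2/2+z^3/6+z^4/24
  (e.g. R(-1)=0.37500, |R|=0.37500)

Solve |R(x)|<1 on ℝ⁻.
x=-1: |R|=0.3750
|R(-2.56)|=0.7102 |R(-1.4)|=0.2827 |R(-0.98)|=0.3818
Bisect:
  x_lo=-3.2103 |R|=1.8541  x_hi=-0.1000 |R|=0.9049
  mid=-1.65514 |R|=0.27160 →hi
  mid=-2.43272 |R|=0.58616 →hi
  mid=-2.82151 |R|=1.05598 →lo
  mid=-2.62711 |R|=0.78655 →hi
  mid=-2.72431 |R|=0.91188 →hi
  mid=-2.77291 |R|=0.98149 →hi
  mid=-2.79721 |R|=1.01811 →lo
  ...
  [-2.78544,-2.78525] ⇒ x*=-2.7853
Stable set (-2.7853, 0).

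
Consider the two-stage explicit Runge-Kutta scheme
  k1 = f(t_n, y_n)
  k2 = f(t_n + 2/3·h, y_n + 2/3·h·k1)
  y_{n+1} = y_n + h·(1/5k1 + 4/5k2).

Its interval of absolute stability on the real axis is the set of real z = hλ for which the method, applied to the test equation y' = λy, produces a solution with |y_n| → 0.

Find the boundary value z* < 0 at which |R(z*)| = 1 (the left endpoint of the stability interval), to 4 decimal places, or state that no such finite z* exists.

On y'=λy, z=hλ:
  k1=λy_n ⇒ h·k1=z·y_n;  k2=λ(1+2/3z)y_n ⇒ h·k2=z(1+2/3z)y_n
  y_{n+1}/y_n = 1 + 1/5z + 4/5z(1+2/3z) = 1 + z + 8/15z²
  R(z) = 1 + z + 8/15z².

Find x<0 with |R(x)|<1.
x=-1.57: |R|=0.7446
R=1: x+8/15x²=0 ⇒ x=−15/8=-1.8750; min R=1−1/(4·8/15)=0.5312>−1
Confirm numerically:
  x=-1.427: |R|=0.65904 <1
  x=-1.247: |R|=0.58234 <1
  x=-0.814: |R|=0.53938 <1
  x=-2.115: |R|=1.27072 >1
  x=-2.042: |R|=1.18187 >1
  x=-2.003: |R|=1.13674 >1
Interval (-1.8750, 0).

left endpoint -1.8750.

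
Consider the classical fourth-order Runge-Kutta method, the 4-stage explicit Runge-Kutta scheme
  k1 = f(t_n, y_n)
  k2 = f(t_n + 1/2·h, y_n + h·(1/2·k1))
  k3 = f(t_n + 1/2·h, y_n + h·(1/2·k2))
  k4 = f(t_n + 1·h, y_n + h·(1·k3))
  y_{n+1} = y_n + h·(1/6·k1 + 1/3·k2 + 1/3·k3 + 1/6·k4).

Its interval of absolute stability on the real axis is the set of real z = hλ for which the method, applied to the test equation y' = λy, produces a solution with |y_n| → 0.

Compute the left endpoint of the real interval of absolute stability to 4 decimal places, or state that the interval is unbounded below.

Test eqn y'=λy, z=hλ:
  order 4, 4-stage ⇒ R(z)=1+z+z^2/2+z^3/6+z^4/24
  (e.g. R(-0.74)=0.47876, |R|=0.47876)

Solve |R(x)|<1 on ℝ⁻.
x=-0.74: |R|=0.4788
|R(-2.61)|=0.7663 |R(-1.9)|=0.3048 |R(-1.56)|=0.2708
Bisect:
  x_lo=-3.1640 |R|=1.7380  x_hi=-0.2376 |R|=0.7886
  mid=-1.70076 |R|=0.27423 →hi
  mid=-2.43236 |R|=0.58585 →hi
  mid=-2.79816 |R|=1.01957 →lo
  mid=-2.61526 |R|=0.77248 →hi
  mid=-2.70671 |R|=0.88784 →hi
  mid=-2.75243 |R|=0.95158 →hi
  mid=-2.77530 |R|=0.98503 →hi
  mid=-2.78673 |R|=1.00216 →lo
  mid=-2.78101 |R|=0.99356 →hi
  mid=-2.78387 |R|=0.99785 →hi
  ...
  [-2.78530,-2.78512] ⇒ x*=-2.7853
So |R|<1 on (-2.7853, 0).

left endpoint -2.7853.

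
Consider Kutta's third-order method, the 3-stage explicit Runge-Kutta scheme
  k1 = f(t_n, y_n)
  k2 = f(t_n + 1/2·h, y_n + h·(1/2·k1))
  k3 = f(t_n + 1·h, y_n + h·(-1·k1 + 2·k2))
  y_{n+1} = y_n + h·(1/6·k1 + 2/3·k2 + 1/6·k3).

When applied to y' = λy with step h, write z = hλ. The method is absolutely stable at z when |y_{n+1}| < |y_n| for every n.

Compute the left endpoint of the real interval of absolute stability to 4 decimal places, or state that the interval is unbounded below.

z* = -2.5127.

With y'=λy (z=hλ):
  order 3, 3-stage ⇒ R(z)=1+z+z^2/2+z^3/6
  (e.g. R(-1.8)=-0.15200, |R|=0.15200)

Find x<0 with |R(x)|<1.
x=-1.8: |R|=0.1520
|R(-1.75)|=0.1120 |R(-0.88)|=0.3936 |R(-0.63)|=0.5268
Bisect:
  x_lo=-3.1952 |R|=2.5275  x_hi=-0.3334 |R|=0.7160
  mid=-1.76432 |R|=0.12324 →hi
  mid=-2.47978 |R|=0.94662 →hi
  mid=-2.83751 |R|=1.61947 →lo
  mid=-2.65865 |R|=1.25651 →lo
  mid=-2.56922 |R|=1.09529 →lo
  mid=-2.52450 |R|=1.01943 →lo
  mid=-2.50214 |R|=0.98265 →hi
  mid=-2.51332 |R|=1.00094 →lo
  ...
  [-2.51280,-2.51262] ⇒ x*=-2.5127
Interval (-2.5127, 0).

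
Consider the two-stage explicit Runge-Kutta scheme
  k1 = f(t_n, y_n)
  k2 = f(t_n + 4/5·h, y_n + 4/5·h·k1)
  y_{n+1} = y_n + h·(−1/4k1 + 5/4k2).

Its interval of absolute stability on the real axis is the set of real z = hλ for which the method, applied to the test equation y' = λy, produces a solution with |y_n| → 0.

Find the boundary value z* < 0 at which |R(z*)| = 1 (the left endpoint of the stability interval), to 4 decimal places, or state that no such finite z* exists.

On y'=λy, z=hλ:
  k1=λy_n ⇒ h·k1=z·y_n;  k2=λ(1+4/5z)y_n ⇒ h·k2=z(1+4/5z)y_n
  y_{n+1}/y_n = 1 − 1/4z + 5/4z(1+4/5z) = 1 + z + z²
  so R(z) = 1 + z + z².

Solve |R(x)|<1 on ℝ⁻.
x=-0.92: |R|=0.9264
R=1: x+1x²=0 ⇒ x=−1=-1.0000; min R=1−1/(4·1)=0.7500>−1
Confirm numerically:
  x=-0.915: |R|=0.92223 <1
  x=-0.903: |R|=0.91241 <1
  x=-0.608: |R|=0.76166 <1
  x=-1.553: |R|=1.85881 >1
  x=-1.132: |R|=1.14942 >1
Interval (-1.0000, 0).

left endpoint -1.0000.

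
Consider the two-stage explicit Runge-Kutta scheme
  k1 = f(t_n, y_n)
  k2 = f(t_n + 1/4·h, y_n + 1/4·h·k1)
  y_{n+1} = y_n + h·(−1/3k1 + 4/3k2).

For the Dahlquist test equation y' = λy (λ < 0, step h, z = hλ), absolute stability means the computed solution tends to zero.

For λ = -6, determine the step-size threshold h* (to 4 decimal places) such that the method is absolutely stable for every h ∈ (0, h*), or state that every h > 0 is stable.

(-3.0000,0); λ=-6 ⇒ h* = (3)/6 = 0.5000.

On y'=λy, z=hλ:
  k1=λy_n ⇒ h·k1=z·y_n;  k2=λ(1+1/4z)y_n ⇒ h·k2=z(1+1/4z)y_n
  y_{n+1}/y_n = 1 − 1/3z + 4/3z(1+1/4z) = 1 + z + 1/3z²
  so R(z) = 1 + z + 1/3z².

Need |R(x)|<1, x<0.
x=-0.77: |R|=0.4276
R=1: x+1/3x²=0 ⇒ x=−3=-3.0000; min R=1−1/(4·1/3)=0.2500>−1
Confirm numerically:
  x=-1.975: |R|=0.32521 <1
  x=-1.716: |R|=0.26555 <1
  x=-1.330: |R|=0.25963 <1
  x=-3.445: |R|=1.51101 >1
  x=-3.222: |R|=1.23843 >1
So |R|<1 on (-3.0000, 0).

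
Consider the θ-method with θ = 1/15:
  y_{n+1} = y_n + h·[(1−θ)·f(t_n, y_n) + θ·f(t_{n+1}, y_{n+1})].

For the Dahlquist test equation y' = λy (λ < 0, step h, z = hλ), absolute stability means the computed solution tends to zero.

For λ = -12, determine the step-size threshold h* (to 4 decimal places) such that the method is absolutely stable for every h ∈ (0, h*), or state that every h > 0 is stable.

On y'=λy, z=hλ:
  y_{n+1} = y_n + z·[14/15·y_n + 1/15·y_{n+1}] ⇒ (1 − 1/15z)y_{n+1} = (1 + 14/15z)y_n
  R(z) = (1 + 14/15z)/(1 − 1/15z).

Boundary: |R(x)|=1, x<0.
x=-0.97: |R|=0.0889
R=−1: 1+14/15x = −1+1/15x ⇒ -13/15x=2 ⇒ x=2/(-13/15)=-2.3077
Confirm numerically:
  x=-2.078: |R|=0.82516 <1
  x=-1.254: |R|=0.15725 <1
  x=-1.229: |R|=0.13593 <1
  x=-2.603: |R|=1.21809 >1
  x=-2.550: |R|=1.17949 >1
So |R|<1 on (-2.3077, 0).

(-2.3077,0); λ=-12 ⇒ h* = (30/13)/12 = 0.1923.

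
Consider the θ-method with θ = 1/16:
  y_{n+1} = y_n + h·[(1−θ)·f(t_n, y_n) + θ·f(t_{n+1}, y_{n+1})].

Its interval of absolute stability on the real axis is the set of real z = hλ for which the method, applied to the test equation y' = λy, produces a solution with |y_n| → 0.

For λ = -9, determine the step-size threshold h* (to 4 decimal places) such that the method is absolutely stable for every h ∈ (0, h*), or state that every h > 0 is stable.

(-2.2857,0); λ=-9 ⇒ h* = (16/7)/9 = 0.2540.

On y'=λy, z=hλ:
  y_{n+1} = y_n + z·[15/16·y_n + 1/16·y_{n+1}] ⇒ (1 − 1/16z)y_{n+1} = (1 + 15/16z)y_n
  so R(z) = (1 + 15/16z)/(1 − 1/16z).

Boundary: |R(x)|=1, x<0.
x=-0.43: |R|=0.5813
R=−1: 1+15/16x = −1+1/16x ⇒ -7/8x=2 ⇒ x=2/(-7/8)=-2.2857
Confirm numerically:
  x=-1.983: |R|=0.76433 <1
  x=-1.906: |R|=0.70312 <1
  x=-1.521: |R|=0.38896 <1
  x=-2.826: |R|=1.40178 >1
  x=-2.670: |R|=1.28816 >1
So |R|<1 on (-2.2857, 0).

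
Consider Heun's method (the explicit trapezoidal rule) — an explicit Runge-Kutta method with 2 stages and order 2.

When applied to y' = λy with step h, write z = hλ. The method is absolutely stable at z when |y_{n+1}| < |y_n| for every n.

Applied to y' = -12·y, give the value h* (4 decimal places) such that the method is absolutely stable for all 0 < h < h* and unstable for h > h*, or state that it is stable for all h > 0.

(-2.0000,0); λ=-12 ⇒ h* = 0.1667.

With y'=λy (z=hλ):
  order 2, 2-stage ⇒ R(z)=1+z+z^2/2
  (e.g. R(-1.03)=0.50045, |R|=0.50045)

Need |R(x)|<1, x<0.
x=-1.03: |R|=0.5005
|R(-2.33)|=1.3845 |R(-1.84)|=0.8528 |R(-0.58)|=0.5882
Bisect:
  x_lo=-2.3181 |R|=1.3687  x_hi=-0.2765 |R|=0.7617
  mid=-1.29731 |R|=0.54420 →hi
  mid=-1.80771 |R|=0.82619 →hi
  mid=-2.06290 |R|=1.06488 →lo
  mid=-1.93531 |R|=0.93740 →hi
  mid=-1.99911 |R|=0.99911 →hi
  mid=-2.03100 |R|=1.03149 →lo
  mid=-2.01506 |R|=1.01517 →lo
  mid=-2.00708 |R|=1.00711 →lo
  ...
  [-2.00010,-1.99998] ⇒ x*=-2.0000
Stable set (-2.0000, 0).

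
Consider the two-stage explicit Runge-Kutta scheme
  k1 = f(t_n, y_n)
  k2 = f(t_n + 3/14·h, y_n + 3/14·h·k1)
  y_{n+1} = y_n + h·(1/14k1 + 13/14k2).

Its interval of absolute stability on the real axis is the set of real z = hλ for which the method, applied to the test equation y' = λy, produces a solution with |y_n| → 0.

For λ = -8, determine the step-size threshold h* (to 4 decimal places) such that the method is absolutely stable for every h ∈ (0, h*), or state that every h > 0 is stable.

Set f=λy, z=hλ:
  k1=λy_n ⇒ h·k1=z·y_n;  k2=λ(1+3/14z)y_n ⇒ h·k2=z(1+3/14z)y_n
  y_{n+1}/y_n = 1 + 1/14z + 13/14z(1+3/14z) = 1 + z + 39/196z²
  Hence R(z) = 1 + z + 39/196z².

Boundary: |R(x)|=1, x<0.
x=-1.02: |R|=0.1870
R=1: x+39/196x²=0 ⇒ x=−196/39=-5.0256; min R=1−1/(4·39/196)=-0.2564>−1
Confirm numerically:
  x=-3.551: |R|=0.04195 <1
  x=-3.423: |R|=0.09157 <1
  x=-3.337: |R|=0.12125 <1
  x=-5.517: |R|=1.53940 >1
  x=-5.346: |R|=1.34078 >1
Interval (-5.0256, 0).

(-5.0256,0); λ=-8 ⇒ h* = (196/39)/8 = 0.6282.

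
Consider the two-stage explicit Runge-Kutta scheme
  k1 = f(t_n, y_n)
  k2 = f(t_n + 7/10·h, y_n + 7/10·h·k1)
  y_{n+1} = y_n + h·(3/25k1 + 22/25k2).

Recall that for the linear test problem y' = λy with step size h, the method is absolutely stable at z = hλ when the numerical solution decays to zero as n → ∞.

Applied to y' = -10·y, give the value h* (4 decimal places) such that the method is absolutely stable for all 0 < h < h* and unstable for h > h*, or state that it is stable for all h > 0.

Test eqn y'=λy, z=hλ:
  k1=λy_n ⇒ h·k1=z·y_n;  k2=λ(1+7/10z)y_n ⇒ h·k2=z(1+7/10z)y_n
  y_{n+1}/y_n = 1 + 3/25z + 22/25z(1+7/10z) = 1 + z + 77/125z²
  R(z) = 1 + z + 77/125z².

Find x<0 with |R(x)|<1.
x=-1.71: |R|=1.0912
R=1: x+77/125x²=0 ⇒ x=−125/77=-1.6234; min R=1−1/(4·77/125)=0.5942>−1
Confirm numerically:
  x=-1.600: |R|=0.97696 <1
  x=-0.988: |R|=0.61330 <1
  x=-0.844: |R|=0.59480 <1
  x=-1.742: |R|=1.12729 >1
  x=-1.717: |R|=1.09902 >1
So |R|<1 on (-1.6234, 0).

(-1.6234,0); λ=-10 ⇒ h* = (125/77)/10 = 0.1623.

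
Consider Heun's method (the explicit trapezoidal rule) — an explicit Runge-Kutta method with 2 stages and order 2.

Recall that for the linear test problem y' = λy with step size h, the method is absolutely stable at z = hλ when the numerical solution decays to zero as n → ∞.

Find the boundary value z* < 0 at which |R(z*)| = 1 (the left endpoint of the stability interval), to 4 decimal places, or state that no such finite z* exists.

With y'=λy (z=hλ):
  order 2, 2-stage ⇒ R(z)=1+z+z^2/2
  (e.g. R(-1.17)=0.51445, |R|=0.51445)

Solve |R(x)|<1 on ℝ⁻.
x=-1.17: |R|=0.5144
|R(-2.15)|=1.1612 |R(-1.6)|=0.6800 |R(-0.8)|=0.5200
Bisect:
  x_lo=-2.4874 |R|=1.6062  x_hi=-0.3612 |R|=0.7040
  mid=-1.42431 |R|=0.59002 →hi
  mid=-1.95588 |R|=0.95685 →hi
  mid=-2.22166 |R|=1.24622 →lo
  mid=-2.08877 |R|=1.09271 →lo
  mid=-2.02232 |R|=1.02257 →lo
  mid=-1.98910 |R|=0.98916 →hi
  mid=-2.00571 |R|=1.00573 →lo
  mid=-1.99740 |R|=0.99741 →hi
  mid=-2.00156 |R|=1.00156 →lo
  ...
  [-2.00013,-2.00000] ⇒ x*=-2.0000
So |R|<1 on (-2.0000, 0).

left endpoint -2.0000.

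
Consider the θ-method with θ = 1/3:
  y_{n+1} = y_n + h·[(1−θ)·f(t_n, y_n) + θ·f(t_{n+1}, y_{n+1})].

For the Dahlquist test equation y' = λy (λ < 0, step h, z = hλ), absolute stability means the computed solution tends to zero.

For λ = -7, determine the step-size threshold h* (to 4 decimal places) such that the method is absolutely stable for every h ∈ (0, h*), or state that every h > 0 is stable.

(-6.0000,0); λ=-7 ⇒ h* = (6)/7 = 0.8571.

Set f=λy, z=hλ:
  y_{n+1} = y_n + z·[2/3·y_n + 1/3·y_{n+1}] ⇒ (1 − 1/3z)y_{n+1} = (1 + 2/3z)y_n
  R(z) = (1 + 2/3z)/(1 − 1/3z).

Find x<0 with |R(x)|<1.
x=-1.6: |R|=0.0435
R=−1: 1+2/3x = −1+1/3x ⇒ -1/3x=2 ⇒ x=2/(-1/3)=-6.0000
Confirm numerically:
  x=-4.231: |R|=0.75536 <1
  x=-3.888: |R|=0.69338 <1
  x=-2.560: |R|=0.38129 <1
  x=-6.414: |R|=1.04398 >1
  x=-6.272: |R|=1.02934 >1
So |R|<1 on (-6.0000, 0).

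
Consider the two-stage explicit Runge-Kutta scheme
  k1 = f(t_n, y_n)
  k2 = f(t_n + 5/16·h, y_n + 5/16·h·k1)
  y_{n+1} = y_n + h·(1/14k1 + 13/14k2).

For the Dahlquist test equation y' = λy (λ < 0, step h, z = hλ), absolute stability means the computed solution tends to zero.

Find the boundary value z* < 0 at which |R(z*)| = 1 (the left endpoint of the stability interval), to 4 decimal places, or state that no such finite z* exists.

left endpoint -3.4462.

On y'=λy, z=hλ:
  k1=λy_n ⇒ h·k1=z·y_n;  k2=λ(1+5/16z)y_n ⇒ h·k2=z(1+5/16z)y_n
  y_{n+1}/y_n = 1 + 1/14z + 13/14z(1+5/16z) = 1 + z + 65/224z²
  Hence R(z) = 1 + z + 65/224z².

Need |R(x)|<1, x<0.
x=-1.43: |R|=0.1634
R=1: x+65/224x²=0 ⇒ x=−224/65=-3.4462; min R=1−1/(4·65/224)=0.1385>−1
Confirm numerically:
  x=-3.350: |R|=0.90653 <1
  x=-3.183: |R|=0.75694 <1
  x=-3.042: |R|=0.64324 <1
  x=-3.026: |R|=0.63107 <1
  x=-3.763: |R|=1.34598 >1
  x=-3.679: |R|=1.24858 >1
Stable set (-3.4462, 0).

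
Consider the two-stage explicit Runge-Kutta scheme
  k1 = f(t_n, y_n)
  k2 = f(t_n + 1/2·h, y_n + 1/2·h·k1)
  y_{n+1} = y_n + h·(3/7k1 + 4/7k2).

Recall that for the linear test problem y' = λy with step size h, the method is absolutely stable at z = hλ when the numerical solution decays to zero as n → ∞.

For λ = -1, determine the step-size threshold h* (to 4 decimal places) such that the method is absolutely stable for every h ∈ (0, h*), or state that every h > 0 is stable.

(-3.5000,0); λ=-1 ⇒ h* = (7/2)/1 = 3.5000.

Set f=λy, z=hλ:
  k1=λy_n ⇒ h·k1=z·y_n;  k2=λ(1+1/2z)y_n ⇒ h·k2=z(1+1/2z)y_n
  y_{n+1}/y_n = 1 + 3/7z + 4/7z(1+1/2z) = 1 + z + 2/7z²
  so R(z) = 1 + z + 2/7z².

Find x<0 with |R(x)|<1.
x=-1.35: |R|=0.1707
R=1: x+2/7x²=0 ⇒ x=−7/2=-3.5000; min R=1−1/(4·2/7)=0.1250>−1
Confirm numerically:
  x=-2.829: |R|=0.45764 <1
  x=-2.504: |R|=0.28743 <1
  x=-2.438: |R|=0.26024 <1
  x=-2.285: |R|=0.20678 <1
  x=-3.555: |R|=1.05586 >1
  x=-3.538: |R|=1.03841 >1
So |R|<1 on (-3.5000, 0).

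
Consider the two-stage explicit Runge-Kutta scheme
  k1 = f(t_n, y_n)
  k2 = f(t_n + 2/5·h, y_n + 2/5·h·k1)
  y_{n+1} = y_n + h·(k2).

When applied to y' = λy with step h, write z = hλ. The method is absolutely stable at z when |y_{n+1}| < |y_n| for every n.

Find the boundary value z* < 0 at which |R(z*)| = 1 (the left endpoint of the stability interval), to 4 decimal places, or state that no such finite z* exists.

z* = -2.5000.

Set f=λy, z=hλ:
  k1=λy_n ⇒ h·k1=z·y_n;  k2=λ(1+2/5z)y_n ⇒ h·k2=z(1+2/5z)y_n
  y_{n+1}/y_n = 1 + z(1+2/5z) = 1 + z + 2/5z²
  R(z) = 1 + z + 2/5z².

Find x<0 with |R(x)|<1.
x=-1.05: |R|=0.3910
R=1: x+2/5x²=0 ⇒ x=−5/2=-2.5000; min R=1−1/(4·2/5)=0.3750>−1
Confirm numerically:
  x=-2.445: |R|=0.94621 <1
  x=-1.941: |R|=0.56599 <1
  x=-1.777: |R|=0.48609 <1
  x=-1.438: |R|=0.38914 <1
  x=-2.932: |R|=1.50665 >1
  x=-2.696: |R|=1.21137 >1
Stable set (-2.5000, 0).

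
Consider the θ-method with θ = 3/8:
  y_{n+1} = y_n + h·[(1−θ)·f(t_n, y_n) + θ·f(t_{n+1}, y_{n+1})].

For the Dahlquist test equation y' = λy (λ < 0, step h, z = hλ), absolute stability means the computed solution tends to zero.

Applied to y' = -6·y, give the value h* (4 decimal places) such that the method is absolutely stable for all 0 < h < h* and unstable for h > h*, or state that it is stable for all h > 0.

With y'=λy (z=hλ):
  y_{n+1} = y_n + z·[5/8·y_n + 3/8·y_{n+1}] ⇒ (1 − 3/8z)y_{n+1} = (1 + 5/8z)y_n
  so R(z) = (1 + 5/8z)/(1 − 3/8z).

Solve |R(x)|<1 on ℝ⁻.
x=-1.47: |R|=0.0524
R=−1: 1+5/8x = −1+3/8x ⇒ -1/4x=2 ⇒ x=2/(-1/4)=-8.0000
Confirm numerically:
  x=-6.635: |R|=0.90217 <1
  x=-6.388: |R|=0.88131 <1
  x=-5.394: |R|=0.78447 <1
  x=-4.878: |R|=0.72413 <1
  x=-8.374: |R|=1.02258 >1
  x=-8.101: |R|=1.00625 >1
  x=-8.061: |R|=1.00379 >1
Interval (-8.0000, 0).

(-8.0000,0); λ=-6 ⇒ h* = (8)/6 = 1.3333.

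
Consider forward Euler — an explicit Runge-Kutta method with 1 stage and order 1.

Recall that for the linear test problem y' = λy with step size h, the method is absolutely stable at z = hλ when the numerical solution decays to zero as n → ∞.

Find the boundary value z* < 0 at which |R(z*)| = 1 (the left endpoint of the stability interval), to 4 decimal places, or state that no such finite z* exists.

Set f=λy, z=hλ:
  order 1, 1-stage ⇒ R(z)=1+z
  (e.g. R(-1.35)=-0.35000, |R|=0.35000)

Find x<0 with |R(x)|<1.
x=-1.35: |R|=0.3500
|R(-2.37)|=1.3700 |R(-1.83)|=0.8300 |R(-0.7)|=0.3000
Bisect:
  x_lo=-2.8079 |R|=1.8079  x_hi=-0.3119 |R|=0.6881
  mid=-1.55990 |R|=0.55990 →hi
  mid=-2.18390 |R|=1.18390 →lo
  mid=-1.87190 |R|=0.87190 →hi
  mid=-2.02790 |R|=1.02790 →lo
  mid=-1.94990 |R|=0.94990 →hi
  mid=-1.98890 |R|=0.98890 →hi
  mid=-2.00840 |R|=1.00840 →lo
  mid=-1.99865 |R|=0.99865 →hi
  ...
  [-2.00002,-1.99987] ⇒ x*=-2.0000
Stable set (-2.0000, 0).

left endpoint -2.0000.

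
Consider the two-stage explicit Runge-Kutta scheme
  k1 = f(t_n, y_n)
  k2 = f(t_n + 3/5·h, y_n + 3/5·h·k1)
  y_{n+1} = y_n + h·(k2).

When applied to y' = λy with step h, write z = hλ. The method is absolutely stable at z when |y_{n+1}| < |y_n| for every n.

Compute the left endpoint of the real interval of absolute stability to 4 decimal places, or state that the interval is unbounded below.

z* = -1.6667.

Set f=λy, z=hλ:
  k1=λy_n ⇒ h·k1=z·y_n;  k2=λ(1+3/5z)y_n ⇒ h·k2=z(1+3/5z)y_n
  y_{n+1}/y_n = 1 + z(1+3/5z) = 1 + z + 3/5z²
  Hence R(z) = 1 + z + 3/5z².

Solve |R(x)|<1 on ℝ⁻.
x=-0.68: |R|=0.5974
R=1: x+3/5x²=0 ⇒ x=−5/3=-1.6667; min R=1−1/(4·3/5)=0.5833>−1
Confirm numerically:
  x=-1.292: |R|=0.70956 <1
  x=-0.940: |R|=0.59016 <1
  x=-0.894: |R|=0.58554 <1
  x=-1.781: |R|=1.12218 >1
  x=-1.721: |R|=1.05610 >1
  x=-1.717: |R|=1.05185 >1
Stable set (-1.6667, 0).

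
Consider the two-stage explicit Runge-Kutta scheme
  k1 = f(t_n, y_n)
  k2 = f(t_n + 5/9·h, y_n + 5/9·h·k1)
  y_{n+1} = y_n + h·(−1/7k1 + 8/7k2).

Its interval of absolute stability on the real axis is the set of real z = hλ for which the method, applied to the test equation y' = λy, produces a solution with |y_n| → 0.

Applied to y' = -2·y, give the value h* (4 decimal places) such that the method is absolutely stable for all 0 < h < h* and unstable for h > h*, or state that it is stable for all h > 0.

On y'=λy, z=hλ:
  k1=λy_n ⇒ h·k1=z·y_n;  k2=λ(1+5/9z)y_n ⇒ h·k2=z(1+5/9z)y_n
  y_{n+1}/y_n = 1 − 1/7z + 8/7z(1+5/9z) = 1 + z + 40/63z²
  so R(z) = 1 + z + 40/63z².

Find x<0 with |R(x)|<1.
x=-1.33: |R|=0.7931
R=1: x+40/63x²=0 ⇒ x=−63/40=-1.5750; min R=1−1/(4·40/63)=0.6062>−1
Confirm numerically:
  x=-1.267: |R|=0.75223 <1
  x=-1.113: |R|=0.67352 <1
  x=-0.945: |R|=0.62200 <1
  x=-0.775: |R|=0.60635 <1
  x=-2.129: |R|=1.74887 >1
  x=-2.092: |R|=1.68671 >1
  x=-1.782: |R|=1.23421 >1
Interval (-1.5750, 0).

(-1.5750,0); λ=-2 ⇒ h* = (63/40)/2 = 0.7875.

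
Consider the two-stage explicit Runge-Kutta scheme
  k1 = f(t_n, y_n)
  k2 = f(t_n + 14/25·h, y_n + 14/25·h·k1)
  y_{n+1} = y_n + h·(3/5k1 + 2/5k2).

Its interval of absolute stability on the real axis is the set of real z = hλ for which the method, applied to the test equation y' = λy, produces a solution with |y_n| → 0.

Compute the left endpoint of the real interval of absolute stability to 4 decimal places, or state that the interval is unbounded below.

left endpoint -4.4643.

On y'=λy, z=hλ:
  k1=λy_n ⇒ h·k1=z·y_n;  k2=λ(1+14/25z)y_n ⇒ h·k2=z(1+14/25z)y_n
  y_{n+1}/y_n = 1 + 3/5z + 2/5z(1+14/25z) = 1 + z + 28/125z²
  Hence R(z) = 1 + z + 28/125z².

Boundary: |R(x)|=1, x<0.
x=-1.49: |R|=0.0073
R=1: x+28/125x²=0 ⇒ x=−125/28=-4.4643; min R=1−1/(4·28/125)=-0.1161>−1
Confirm numerically:
  x=-2.745: |R|=0.05715 <1
  x=-2.583: |R|=0.08850 <1
  x=-2.503: |R|=0.09964 <1
  x=-2.414: |R|=0.10866 <1
  x=-4.852: |R|=1.42139 >1
  x=-4.722: |R|=1.27259 >1
Interval (-4.4643, 0).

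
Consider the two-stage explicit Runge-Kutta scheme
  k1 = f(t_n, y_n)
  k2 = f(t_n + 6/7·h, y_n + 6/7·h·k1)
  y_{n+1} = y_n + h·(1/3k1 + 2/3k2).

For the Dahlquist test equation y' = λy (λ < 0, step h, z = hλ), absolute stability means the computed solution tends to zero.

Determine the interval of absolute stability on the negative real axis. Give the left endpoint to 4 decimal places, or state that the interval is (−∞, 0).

z∈(-1.7500,0).

Set f=λy, z=hλ:
  k1=λy_n ⇒ h·k1=z·y_n;  k2=λ(1+6/7z)y_n ⇒ h·k2=z(1+6/7z)y_n
  y_{n+1}/y_n = 1 + 1/3z + 2/3z(1+6/7z) = 1 + z + 4/7z²
  Hence R(z) = 1 + z + 4/7z².

Find x<0 with |R(x)|<1.
x=-1.78: |R|=1.0305
R=1: x+4/7x²=0 ⇒ x=−7/4=-1.7500; min R=1−1/(4·4/7)=0.5625>−1
Confirm numerically:
  x=-1.410: |R|=0.72606 <1
  x=-1.150: |R|=0.60571 <1
  x=-0.966: |R|=0.56723 <1
  x=-0.787: |R|=0.56693 <1
  x=-2.180: |R|=1.53566 >1
  x=-1.854: |R|=1.11018 >1
Stable set (-1.7500, 0).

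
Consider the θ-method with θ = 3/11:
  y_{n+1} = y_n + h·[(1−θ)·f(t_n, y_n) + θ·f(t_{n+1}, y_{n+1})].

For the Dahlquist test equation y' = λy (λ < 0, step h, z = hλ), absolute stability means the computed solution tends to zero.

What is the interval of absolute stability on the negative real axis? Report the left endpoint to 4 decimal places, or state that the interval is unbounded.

z∈(-4.4000,0).

Set f=λy, z=hλ:
  y_{n+1} = y_n + z·[8/11·y_n + 3/11·y_{n+1}] ⇒ (1 − 3/11z)y_{n+1} = (1 + 8/11z)y_n
  so R(z) = (1 + 8/11z)/(1 − 3/11z).

Solve |R(x)|<1 on ℝ⁻.
x=-1.15: |R|=0.1246
R=−1: 1+8/11x = −1+3/11x ⇒ -5/11x=2 ⇒ x=2/(-5/11)=-4.4000
Confirm numerically:
  x=-3.462: |R|=0.78070 <1
  x=-3.173: |R|=0.70101 <1
  x=-2.505: |R|=0.48825 <1
  x=-4.748: |R|=1.06893 >1
  x=-4.483: |R|=1.01697 >1
So |R|<1 on (-4.4000, 0).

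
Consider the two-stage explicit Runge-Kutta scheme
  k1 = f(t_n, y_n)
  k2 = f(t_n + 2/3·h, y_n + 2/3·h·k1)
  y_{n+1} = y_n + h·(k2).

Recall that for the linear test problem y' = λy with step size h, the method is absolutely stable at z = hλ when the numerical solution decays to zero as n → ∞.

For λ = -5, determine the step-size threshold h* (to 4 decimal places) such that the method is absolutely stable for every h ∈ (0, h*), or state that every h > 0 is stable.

On y'=λy, z=hλ:
  k1=λy_n ⇒ h·k1=z·y_n;  k2=λ(1+2/3z)y_n ⇒ h·k2=z(1+2/3z)y_n
  y_{n+1}/y_n = 1 + z(1+2/3z) = 1 + z + 2/3z²
  Hence R(z) = 1 + z + 2/3z².

Find x<0 with |R(x)|<1.
x=-0.5: |R|=0.6667
R=1: x+2/3x²=0 ⇒ x=−3/2=-1.5000; min R=1−1/(4·2/3)=0.6250>−1
Confirm numerically:
  x=-1.070: |R|=0.69327 <1
  x=-1.038: |R|=0.68030 <1
  x=-1.021: |R|=0.67396 <1
  x=-1.972: |R|=1.62052 >1
  x=-1.747: |R|=1.28767 >1
  x=-1.699: |R|=1.22540 >1
So |R|<1 on (-1.5000, 0).

(-1.5000,0); λ=-5 ⇒ h* = (3/2)/5 = 0.3000.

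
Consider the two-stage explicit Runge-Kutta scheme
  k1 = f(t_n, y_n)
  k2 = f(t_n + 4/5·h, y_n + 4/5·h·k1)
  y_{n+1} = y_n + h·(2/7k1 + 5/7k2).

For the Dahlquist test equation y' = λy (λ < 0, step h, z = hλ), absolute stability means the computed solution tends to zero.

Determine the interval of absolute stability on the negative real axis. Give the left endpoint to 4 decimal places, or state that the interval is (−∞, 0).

(-1.7500, 0).

Set f=λy, z=hλ:
  k1=λy_n ⇒ h·k1=z·y_n;  k2=λ(1+4/5z)y_n ⇒ h·k2=z(1+4/5z)y_n
  y_{n+1}/y_n = 1 + 2/7z + 5/7z(1+4/5z) = 1 + z + 4/7z²
  R(z) = 1 + z + 4/7z².

Solve |R(x)|<1 on ℝ⁻.
x=-1.52: |R|=0.8002
R=1: x+4/7x²=0 ⇒ x=−7/4=-1.7500; min R=1−1/(4·4/7)=0.5625>−1
Confirm numerically:
  x=-1.262: |R|=0.64808 <1
  x=-1.072: |R|=0.58468 <1
  x=-0.717: |R|=0.57677 <1
  x=-2.269: |R|=1.67292 >1
  x=-1.836: |R|=1.09023 >1
Stable set (-1.7500, 0).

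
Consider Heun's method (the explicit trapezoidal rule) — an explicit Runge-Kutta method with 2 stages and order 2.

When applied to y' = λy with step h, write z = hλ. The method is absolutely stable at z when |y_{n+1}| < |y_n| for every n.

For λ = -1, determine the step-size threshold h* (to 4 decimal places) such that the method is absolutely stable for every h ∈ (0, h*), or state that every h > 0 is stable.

Set f=λy, z=hλ:
  order 2, 2-stage ⇒ R(z)=1+z+z^2/2
  (e.g. R(-0.62)=0.57220, |R|=0.57220)

Solve |R(x)|<1 on ℝ⁻.
x=-0.62: |R|=0.5722
|R(-1.75)|=0.7812 |R(-1.19)|=0.5181 |R(-0.62)|=0.5722
Bisect:
  x_lo=-2.8306 |R|=2.1756  x_hi=-0.1867 |R|=0.8308
  mid=-1.50864 |R|=0.62936 →hi
  mid=-2.16962 |R|=1.18401 →lo
  mid=-1.83913 |R|=0.85207 →hi
  mid=-2.00438 |R|=1.00439 →lo
  mid=-1.92175 |R|=0.92481 →hi
  mid=-1.96306 |R|=0.96375 →hi
  mid=-1.98372 |R|=0.98385 →hi
  mid=-1.99405 |R|=0.99407 →hi
  mid=-1.99921 |R|=0.99921 →hi
  ...
  [-2.00002,-1.99986] ⇒ x*=-2.0000
Interval (-2.0000, 0).

(-2.0000,0); λ=-1 ⇒ h* = 2.0000.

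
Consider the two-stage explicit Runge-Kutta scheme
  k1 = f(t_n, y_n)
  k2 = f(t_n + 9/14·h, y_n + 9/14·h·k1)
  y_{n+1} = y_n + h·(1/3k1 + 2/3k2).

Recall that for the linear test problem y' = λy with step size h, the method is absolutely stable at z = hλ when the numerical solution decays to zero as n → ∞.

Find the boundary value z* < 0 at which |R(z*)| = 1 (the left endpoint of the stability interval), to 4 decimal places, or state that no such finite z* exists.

z* = -2.3333.

Test eqn y'=λy, z=hλ:
  k1=λy_n ⇒ h·k1=z·y_n;  k2=λ(1+9/14z)y_n ⇒ h·k2=z(1+9/14z)y_n
  y_{n+1}/y_n = 1 + 1/3z + 2/3z(1+9/14z) = 1 + z + 3/7z²
  Hence R(z) = 1 + z + 3/7z².

Solve |R(x)|<1 on ℝ⁻.
x=-1.05: |R|=0.4225
R=1: x+3/7x²=0 ⇒ x=−7/3=-2.3333; min R=1−1/(4·3/7)=0.4167>−1
Confirm numerically:
  x=-2.198: |R|=0.87252 <1
  x=-1.563: |R|=0.48399 <1
  x=-1.324: |R|=0.42728 <1
  x=-1.071: |R|=0.42059 <1
  x=-2.547: |R|=1.23323 >1
  x=-2.539: |R|=1.22379 >1
So |R|<1 on (-2.3333, 0).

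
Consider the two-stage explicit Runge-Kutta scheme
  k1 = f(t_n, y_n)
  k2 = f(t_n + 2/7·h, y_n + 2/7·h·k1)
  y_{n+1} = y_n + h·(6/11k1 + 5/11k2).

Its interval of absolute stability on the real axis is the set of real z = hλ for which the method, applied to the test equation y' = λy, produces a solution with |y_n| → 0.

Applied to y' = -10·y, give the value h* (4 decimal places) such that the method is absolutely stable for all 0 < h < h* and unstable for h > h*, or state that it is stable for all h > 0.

(-7.7000,0); λ=-10 ⇒ h* = (77/10)/10 = 0.7700.

With y'=λy (z=hλ):
  k1=λy_n ⇒ h·k1=z·y_n;  k2=λ(1+2/7z)y_n ⇒ h·k2=z(1+2/7z)y_n
  y_{n+1}/y_n = 1 + 6/11z + 5/11z(1+2/7z) = 1 + z + 10/77z²
  ⇒ R(z) = 1 + z + 10/77z².

Solve |R(x)|<1 on ℝ⁻.
x=-0.91: |R|=0.1975
R=1: x+10/77x²=0 ⇒ x=−77/10=-7.7000; min R=1−1/(4·10/77)=-0.9250>−1
Confirm numerically:
  x=-7.552: |R|=0.85484 <1
  x=-5.693: |R|=0.48388 <1
  x=-4.667: |R|=0.83831 <1
  x=-8.155: |R|=1.48189 >1
  x=-7.909: |R|=1.21467 >1
So |R|<1 on (-7.7000, 0).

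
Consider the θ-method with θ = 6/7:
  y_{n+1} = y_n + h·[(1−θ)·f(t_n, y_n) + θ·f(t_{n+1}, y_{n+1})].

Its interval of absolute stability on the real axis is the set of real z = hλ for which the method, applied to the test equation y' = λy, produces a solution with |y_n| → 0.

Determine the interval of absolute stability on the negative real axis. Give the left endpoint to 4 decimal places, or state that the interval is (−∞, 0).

unbounded; (−∞, 0).

Set f=λy, z=hλ:
  y_{n+1} = y_n + z·[1/7·y_n + 6/7·y_{n+1}] ⇒ (1 − 6/7z)y_{n+1} = (1 + 1/7z)y_n
  R(z) = (1 + 1/7z)/(1 − 6/7z).

Solve |R(x)|<1 on ℝ⁻.
x=-0.92: |R|=0.4856
x=-2: |R|=0.2632
x=-10: |R|=0.0448
x=-100: |R|=0.1532
θ=6/7≥1/2 ⇒ |1+1/7x|<|1−6/7x| ∀x<0 ⇒ unbounded interval.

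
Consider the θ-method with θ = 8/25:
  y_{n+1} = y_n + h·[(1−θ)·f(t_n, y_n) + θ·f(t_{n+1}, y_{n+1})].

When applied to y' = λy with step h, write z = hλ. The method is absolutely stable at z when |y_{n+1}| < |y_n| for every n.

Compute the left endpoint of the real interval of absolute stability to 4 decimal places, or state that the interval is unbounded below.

z* = -5.5556.

On y'=λy, z=hλ:
  y_{n+1} = y_n + z·[17/25·y_n + 8/25·y_{n+1}] ⇒ (1 − 8/25z)y_{n+1} = (1 + 17/25z)y_n
  Hence R(z) = (1 + 17/25z)/(1 − 8/25z).

Need |R(x)|<1, x<0.
x=-0.79: |R|=0.3694
R=−1: 1+17/25x = −1+8/25x ⇒ -9/25x=2 ⇒ x=2/(-9/25)=-5.5556
Confirm numerically:
  x=-3.815: |R|=0.71785 <1
  x=-3.070: |R|=0.54863 <1
  x=-2.327: |R|=0.33380 <1
  x=-6.014: |R|=1.05643 >1
  x=-5.961: |R|=1.05020 >1
  x=-5.686: |R|=1.01666 >1
So |R|<1 on (-5.5556, 0).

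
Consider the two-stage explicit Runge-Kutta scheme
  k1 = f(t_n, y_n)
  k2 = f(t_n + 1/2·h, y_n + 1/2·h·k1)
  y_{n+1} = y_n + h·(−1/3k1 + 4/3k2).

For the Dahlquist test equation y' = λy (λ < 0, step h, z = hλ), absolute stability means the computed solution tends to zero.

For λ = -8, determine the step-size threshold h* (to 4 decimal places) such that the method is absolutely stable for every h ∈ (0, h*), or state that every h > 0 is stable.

Set f=λy, z=hλ:
  k1=λy_n ⇒ h·k1=z·y_n;  k2=λ(1+1/2z)y_n ⇒ h·k2=z(1+1/2z)y_n
  y_{n+1}/y_n = 1 − 1/3z + 4/3z(1+1/2z) = 1 + z + 2/3z²
  R(z) = 1 + z + 2/3z².

Boundary: |R(x)|=1, x<0.
x=-0.97: |R|=0.6573
R=1: x+2/3x²=0 ⇒ x=−3/2=-1.5000; min R=1−1/(4·2/3)=0.6250>−1
Confirm numerically:
  x=-1.207: |R|=0.76423 <1
  x=-1.178: |R|=0.74712 <1
  x=-0.970: |R|=0.65727 <1
  x=-2.078: |R|=1.80072 >1
  x=-1.915: |R|=1.52982 >1
  x=-1.650: |R|=1.16500 >1
Stable set (-1.5000, 0).

(-1.5000,0); λ=-8 ⇒ h* = (3/2)/8 = 0.1875.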